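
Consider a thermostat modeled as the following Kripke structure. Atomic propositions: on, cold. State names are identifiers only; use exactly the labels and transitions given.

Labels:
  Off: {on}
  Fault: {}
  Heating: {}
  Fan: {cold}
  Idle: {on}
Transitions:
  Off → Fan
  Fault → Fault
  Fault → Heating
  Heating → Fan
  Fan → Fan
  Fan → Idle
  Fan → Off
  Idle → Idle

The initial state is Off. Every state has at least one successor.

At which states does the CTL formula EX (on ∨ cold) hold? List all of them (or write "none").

{Off, Heating, Fan, Idle}

States satisfying on ∨ cold: {Off, Fan, Idle}.
States satisfying EX (on ∨ cold): {Off, Heating, Fan, Idle}.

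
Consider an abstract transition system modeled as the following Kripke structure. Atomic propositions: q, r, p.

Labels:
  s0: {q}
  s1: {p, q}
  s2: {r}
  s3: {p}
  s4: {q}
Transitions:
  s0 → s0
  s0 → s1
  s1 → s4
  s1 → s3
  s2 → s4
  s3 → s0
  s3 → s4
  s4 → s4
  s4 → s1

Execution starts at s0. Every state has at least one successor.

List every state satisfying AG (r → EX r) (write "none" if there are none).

{s0, s1, s3, s4}

States satisfying r → EX r: {s0, s1, s3, s4}.
States satisfying AG (r → EX r): {s0, s1, s3, s4}.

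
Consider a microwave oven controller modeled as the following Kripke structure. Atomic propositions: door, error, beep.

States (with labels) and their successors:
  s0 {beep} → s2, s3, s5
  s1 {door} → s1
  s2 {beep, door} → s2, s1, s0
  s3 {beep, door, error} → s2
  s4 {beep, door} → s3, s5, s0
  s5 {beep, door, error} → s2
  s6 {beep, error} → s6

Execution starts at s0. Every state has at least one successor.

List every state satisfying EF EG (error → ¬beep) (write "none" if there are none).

States satisfying EG (error → ¬beep): {s0, s1, s2, s4}.
States satisfying EF EG (error → ¬beep): {s0, s1, s2, s3, s4, s5}.

{s0, s1, s2, s3, s4, s5}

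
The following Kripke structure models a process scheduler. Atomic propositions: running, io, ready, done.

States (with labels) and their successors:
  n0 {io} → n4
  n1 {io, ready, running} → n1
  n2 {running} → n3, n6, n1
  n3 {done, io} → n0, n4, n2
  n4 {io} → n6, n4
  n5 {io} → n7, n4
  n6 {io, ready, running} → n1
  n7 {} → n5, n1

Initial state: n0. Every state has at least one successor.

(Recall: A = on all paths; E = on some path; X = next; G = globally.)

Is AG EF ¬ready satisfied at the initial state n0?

States satisfying EF ¬ready: {n0, n2, n3, n4, n5, n7}.
States satisfying AG EF ¬ready: ∅.
n1 is reachable from n0 and violates EF ¬ready, so AG fails at n0.
n0 ∉ Sat(AG EF ¬ready).

No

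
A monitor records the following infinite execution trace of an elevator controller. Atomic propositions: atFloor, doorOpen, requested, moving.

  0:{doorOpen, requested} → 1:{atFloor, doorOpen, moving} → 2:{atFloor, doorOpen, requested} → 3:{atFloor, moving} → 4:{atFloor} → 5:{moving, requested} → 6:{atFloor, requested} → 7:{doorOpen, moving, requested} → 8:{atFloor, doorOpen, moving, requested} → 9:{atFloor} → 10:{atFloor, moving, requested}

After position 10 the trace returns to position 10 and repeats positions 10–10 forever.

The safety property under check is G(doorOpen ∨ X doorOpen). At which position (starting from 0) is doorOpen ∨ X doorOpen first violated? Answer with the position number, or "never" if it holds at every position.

Check doorOpen ∨ X doorOpen at each position in order: 0 ✓, 1 ✓, 2 ✓.
At position 3 the labels are {atFloor, moving} and the next position 4 has {atFloor}, so doorOpen ∨ X doorOpen is false there. This is the first violation.

3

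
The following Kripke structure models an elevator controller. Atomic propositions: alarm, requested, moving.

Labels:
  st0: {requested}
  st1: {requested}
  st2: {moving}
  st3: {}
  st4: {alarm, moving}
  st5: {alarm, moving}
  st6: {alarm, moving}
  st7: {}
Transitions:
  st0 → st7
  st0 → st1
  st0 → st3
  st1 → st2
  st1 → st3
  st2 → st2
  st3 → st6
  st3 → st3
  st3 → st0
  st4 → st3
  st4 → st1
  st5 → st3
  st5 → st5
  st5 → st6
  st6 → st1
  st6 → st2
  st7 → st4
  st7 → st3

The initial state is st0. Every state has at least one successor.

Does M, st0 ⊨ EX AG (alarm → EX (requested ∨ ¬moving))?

Yes

States satisfying AG (alarm → EX (requested ∨ ¬moving)): {st0, st1, st2, st3, st4, st5, st6, st7}.
States satisfying EX AG (alarm → EX (requested ∨ ¬moving)): {st0, st1, st2, st3, st4, st5, st6, st7}.
st0 ∈ Sat(EX AG (alarm → EX (requested ∨ ¬moving))).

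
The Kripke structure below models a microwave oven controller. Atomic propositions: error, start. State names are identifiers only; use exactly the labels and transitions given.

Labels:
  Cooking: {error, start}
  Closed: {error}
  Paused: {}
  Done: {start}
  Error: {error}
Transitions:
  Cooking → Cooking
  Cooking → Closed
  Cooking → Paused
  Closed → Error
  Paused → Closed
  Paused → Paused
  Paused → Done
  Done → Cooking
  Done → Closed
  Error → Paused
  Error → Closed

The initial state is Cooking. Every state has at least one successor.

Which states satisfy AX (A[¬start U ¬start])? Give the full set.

States satisfying A[¬start U ¬start]: {Closed, Paused, Error}.
States satisfying AX (A[¬start U ¬start]): {Closed, Error}.

{Closed, Error}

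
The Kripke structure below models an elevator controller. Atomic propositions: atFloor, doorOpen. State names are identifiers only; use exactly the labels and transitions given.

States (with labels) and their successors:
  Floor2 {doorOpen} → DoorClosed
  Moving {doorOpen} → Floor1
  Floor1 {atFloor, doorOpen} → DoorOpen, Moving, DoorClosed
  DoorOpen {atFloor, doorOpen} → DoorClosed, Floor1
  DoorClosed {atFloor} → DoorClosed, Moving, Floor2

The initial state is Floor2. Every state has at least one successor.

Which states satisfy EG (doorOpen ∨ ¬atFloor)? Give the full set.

States satisfying doorOpen ∨ ¬atFloor: {Floor2, Moving, Floor1, DoorOpen}.
States satisfying EG (doorOpen ∨ ¬atFloor): {Moving, Floor1, DoorOpen}.

{Moving, Floor1, DoorOpen}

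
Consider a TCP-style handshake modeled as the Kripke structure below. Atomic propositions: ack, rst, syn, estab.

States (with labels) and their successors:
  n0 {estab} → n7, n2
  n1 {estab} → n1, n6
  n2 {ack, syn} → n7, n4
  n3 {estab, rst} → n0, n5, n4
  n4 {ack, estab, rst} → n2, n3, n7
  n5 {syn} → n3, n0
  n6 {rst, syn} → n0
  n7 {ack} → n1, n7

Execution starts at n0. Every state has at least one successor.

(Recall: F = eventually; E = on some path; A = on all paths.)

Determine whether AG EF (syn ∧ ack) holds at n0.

Holds

States satisfying EF (syn ∧ ack): {n0, n1, n2, n3, n4, n5, n6, n7}.
States satisfying AG EF (syn ∧ ack): {n0, n1, n2, n3, n4, n5, n6, n7}.
Every state reachable from n0 satisfies EF (syn ∧ ack).
n0 ∈ Sat(AG EF (syn ∧ ack)).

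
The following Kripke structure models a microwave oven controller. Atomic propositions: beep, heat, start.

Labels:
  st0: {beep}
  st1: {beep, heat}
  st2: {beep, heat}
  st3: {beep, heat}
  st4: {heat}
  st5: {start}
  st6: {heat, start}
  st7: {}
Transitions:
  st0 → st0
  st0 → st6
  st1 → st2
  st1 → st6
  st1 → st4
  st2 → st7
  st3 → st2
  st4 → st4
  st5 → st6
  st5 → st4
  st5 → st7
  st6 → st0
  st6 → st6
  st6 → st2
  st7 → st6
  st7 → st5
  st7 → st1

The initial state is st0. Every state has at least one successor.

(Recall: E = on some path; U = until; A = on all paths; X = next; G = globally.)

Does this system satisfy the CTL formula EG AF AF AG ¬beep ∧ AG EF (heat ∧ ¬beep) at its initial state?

States satisfying AF AF AG ¬beep: {st4}.
States satisfying EG AF AF AG ¬beep: {st4}.
States satisfying EF (heat ∧ ¬beep): {st0, st1, st2, st3, st4, st5, st6, st7}.
States satisfying AG EF (heat ∧ ¬beep): {st0, st1, st2, st3, st4, st5, st6, st7}.
States satisfying EG AF AF AG ¬beep ∧ AG EF (heat ∧ ¬beep): {st4}.
st0 ∉ Sat(EG AF AF AG ¬beep ∧ AG EF (heat ∧ ¬beep)).

Does not hold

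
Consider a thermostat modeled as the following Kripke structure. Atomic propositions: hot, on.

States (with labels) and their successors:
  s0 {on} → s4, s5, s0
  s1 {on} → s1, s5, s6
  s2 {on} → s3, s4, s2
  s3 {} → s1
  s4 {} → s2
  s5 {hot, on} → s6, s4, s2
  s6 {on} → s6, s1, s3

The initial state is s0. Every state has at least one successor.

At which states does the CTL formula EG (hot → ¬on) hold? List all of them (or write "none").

States satisfying hot → ¬on: {s0, s1, s2, s3, s4, s6}.
States satisfying EG (hot → ¬on): {s0, s1, s2, s3, s4, s6}.

{s0, s1, s2, s3, s4, s6}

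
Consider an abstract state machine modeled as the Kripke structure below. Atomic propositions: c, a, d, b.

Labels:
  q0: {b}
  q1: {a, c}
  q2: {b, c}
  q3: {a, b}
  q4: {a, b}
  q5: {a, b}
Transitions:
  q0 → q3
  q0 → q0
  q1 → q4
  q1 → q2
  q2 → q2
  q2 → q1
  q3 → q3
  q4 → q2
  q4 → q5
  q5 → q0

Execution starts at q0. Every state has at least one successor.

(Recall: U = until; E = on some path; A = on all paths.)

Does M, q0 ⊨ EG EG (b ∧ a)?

States satisfying EG (b ∧ a): {q3}.
States satisfying EG EG (b ∧ a): {q3}.
No suitable path/successor from q0 witnesses the formula.
q0 ∉ Sat(EG EG (b ∧ a)).

Does not hold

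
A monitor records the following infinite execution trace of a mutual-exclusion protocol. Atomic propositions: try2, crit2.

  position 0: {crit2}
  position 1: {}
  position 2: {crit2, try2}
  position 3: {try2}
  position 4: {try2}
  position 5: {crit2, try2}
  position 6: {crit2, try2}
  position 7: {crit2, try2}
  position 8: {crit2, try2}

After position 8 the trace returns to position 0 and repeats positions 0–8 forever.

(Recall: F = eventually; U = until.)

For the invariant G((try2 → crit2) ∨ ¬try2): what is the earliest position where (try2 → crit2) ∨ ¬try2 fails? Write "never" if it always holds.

3

Check (try2 → crit2) ∨ ¬try2 at each position in order: 0 ✓, 1 ✓, 2 ✓.
At position 3 the labels are {try2}, so (try2 → crit2) ∨ ¬try2 is false there. This is the first violation.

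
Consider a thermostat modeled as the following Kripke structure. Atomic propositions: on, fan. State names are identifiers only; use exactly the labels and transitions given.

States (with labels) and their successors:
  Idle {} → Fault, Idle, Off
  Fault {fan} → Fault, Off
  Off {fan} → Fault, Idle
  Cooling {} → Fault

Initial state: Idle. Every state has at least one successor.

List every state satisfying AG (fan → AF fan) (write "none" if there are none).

States satisfying fan → AF fan: {Idle, Fault, Off, Cooling}.
States satisfying AG (fan → AF fan): {Idle, Fault, Off, Cooling}.

{Idle, Fault, Off, Cooling}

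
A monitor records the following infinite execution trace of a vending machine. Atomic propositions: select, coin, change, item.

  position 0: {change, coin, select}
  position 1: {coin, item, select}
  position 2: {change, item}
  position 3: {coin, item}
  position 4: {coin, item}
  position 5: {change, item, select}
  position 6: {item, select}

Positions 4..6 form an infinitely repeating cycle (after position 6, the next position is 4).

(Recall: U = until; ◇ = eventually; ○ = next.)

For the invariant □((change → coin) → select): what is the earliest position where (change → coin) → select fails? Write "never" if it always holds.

3

Check (change → coin) → select at each position in order: 0 ✓, 1 ✓, 2 ✓.
At position 3 the labels are {coin, item}, so (change → coin) → select is false there. This is the first violation.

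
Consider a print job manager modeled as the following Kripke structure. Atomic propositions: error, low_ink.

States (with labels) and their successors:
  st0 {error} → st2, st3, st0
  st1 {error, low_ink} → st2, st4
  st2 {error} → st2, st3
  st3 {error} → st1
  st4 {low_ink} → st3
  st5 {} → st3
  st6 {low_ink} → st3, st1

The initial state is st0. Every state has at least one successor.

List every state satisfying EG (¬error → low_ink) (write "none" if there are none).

{st0, st1, st2, st3, st4, st6}

States satisfying ¬error → low_ink: {st0, st1, st2, st3, st4, st6}.
States satisfying EG (¬error → low_ink): {st0, st1, st2, st3, st4, st6}.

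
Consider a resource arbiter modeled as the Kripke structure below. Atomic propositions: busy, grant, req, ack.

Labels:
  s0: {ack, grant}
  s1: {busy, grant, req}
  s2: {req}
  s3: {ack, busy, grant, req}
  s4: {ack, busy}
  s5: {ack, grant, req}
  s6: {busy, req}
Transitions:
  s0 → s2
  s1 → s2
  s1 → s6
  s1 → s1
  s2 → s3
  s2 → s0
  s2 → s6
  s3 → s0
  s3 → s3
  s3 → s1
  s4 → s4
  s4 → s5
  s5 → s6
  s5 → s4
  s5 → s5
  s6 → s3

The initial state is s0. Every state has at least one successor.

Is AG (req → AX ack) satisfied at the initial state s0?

States satisfying req → AX ack: {s0, s4, s6}.
States satisfying AG (req → AX ack): ∅.
s1 is reachable from s0 and violates req → AX ack, so AG fails at s0.
s0 ∉ Sat(AG (req → AX ack)).

No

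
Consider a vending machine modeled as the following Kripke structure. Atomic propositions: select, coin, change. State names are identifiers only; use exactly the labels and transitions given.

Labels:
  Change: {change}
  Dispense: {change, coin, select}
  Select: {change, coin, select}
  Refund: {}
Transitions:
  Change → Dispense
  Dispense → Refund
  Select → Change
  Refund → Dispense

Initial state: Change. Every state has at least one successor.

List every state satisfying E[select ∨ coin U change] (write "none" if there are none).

States satisfying select ∨ coin: {Dispense, Select}.
States satisfying change: {Change, Dispense, Select}.
States satisfying E[select ∨ coin U change]: {Change, Dispense, Select}.

{Change, Dispense, Select}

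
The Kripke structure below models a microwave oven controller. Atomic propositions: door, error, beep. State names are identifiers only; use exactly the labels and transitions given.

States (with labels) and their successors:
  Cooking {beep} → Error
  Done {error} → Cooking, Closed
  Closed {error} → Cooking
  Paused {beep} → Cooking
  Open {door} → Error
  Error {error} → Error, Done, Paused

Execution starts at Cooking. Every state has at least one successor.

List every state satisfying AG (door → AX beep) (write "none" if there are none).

States satisfying door → AX beep: {Cooking, Done, Closed, Paused, Error}.
States satisfying AG (door → AX beep): {Cooking, Done, Closed, Paused, Error}.

{Cooking, Done, Closed, Paused, Error}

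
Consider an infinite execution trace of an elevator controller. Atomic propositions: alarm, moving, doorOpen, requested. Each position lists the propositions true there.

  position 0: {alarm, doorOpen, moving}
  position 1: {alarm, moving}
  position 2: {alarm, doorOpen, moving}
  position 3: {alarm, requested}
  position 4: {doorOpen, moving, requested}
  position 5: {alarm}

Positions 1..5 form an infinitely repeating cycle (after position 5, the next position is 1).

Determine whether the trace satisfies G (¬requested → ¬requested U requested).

¬requested → ¬requested U requested holds at every position 0..5, and those are all positions ever visited, so G (¬requested → ¬requested U requested) holds.
Positions where ¬requested holds: 0, 1, 2, 5.
Check ¬requested U requested at each: 0→ok, 1→ok, 2→ok, 5→ok.

Yes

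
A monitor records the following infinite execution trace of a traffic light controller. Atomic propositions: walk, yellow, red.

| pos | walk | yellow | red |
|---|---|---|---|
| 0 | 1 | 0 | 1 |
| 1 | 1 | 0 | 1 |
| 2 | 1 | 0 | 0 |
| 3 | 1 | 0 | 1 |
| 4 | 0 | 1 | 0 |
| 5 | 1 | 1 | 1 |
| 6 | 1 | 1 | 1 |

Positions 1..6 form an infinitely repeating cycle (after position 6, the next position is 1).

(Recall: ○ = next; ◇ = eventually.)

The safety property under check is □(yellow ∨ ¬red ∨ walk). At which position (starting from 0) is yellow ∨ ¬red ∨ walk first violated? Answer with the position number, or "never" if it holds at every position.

never

yellow ∨ ¬red ∨ walk holds at every position 0..6, and those are all the positions the trace ever visits, so the invariant □(yellow ∨ ¬red ∨ walk) is never violated.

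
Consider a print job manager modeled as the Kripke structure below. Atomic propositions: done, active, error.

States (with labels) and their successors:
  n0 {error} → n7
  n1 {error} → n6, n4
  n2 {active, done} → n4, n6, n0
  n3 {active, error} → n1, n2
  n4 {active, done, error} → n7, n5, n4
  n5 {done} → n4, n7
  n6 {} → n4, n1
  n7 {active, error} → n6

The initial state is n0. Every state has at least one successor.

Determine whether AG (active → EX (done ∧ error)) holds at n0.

Does not hold

States satisfying active → EX (done ∧ error): {n0, n1, n2, n4, n5, n6}.
States satisfying AG (active → EX (done ∧ error)): ∅.
n7 is reachable from n0 and violates active → EX (done ∧ error), so AG fails at n0.
n0 ∉ Sat(AG (active → EX (done ∧ error))).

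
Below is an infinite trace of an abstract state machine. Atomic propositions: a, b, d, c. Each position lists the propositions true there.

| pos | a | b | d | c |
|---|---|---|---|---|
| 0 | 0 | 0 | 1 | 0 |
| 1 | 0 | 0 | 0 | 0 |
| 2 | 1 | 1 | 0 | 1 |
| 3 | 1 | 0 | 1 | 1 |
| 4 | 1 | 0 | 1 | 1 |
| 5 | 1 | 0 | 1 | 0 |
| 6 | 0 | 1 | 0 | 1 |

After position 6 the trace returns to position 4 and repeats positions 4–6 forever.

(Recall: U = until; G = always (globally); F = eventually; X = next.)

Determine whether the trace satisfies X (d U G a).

The position after 0 is 1; d U G a is false there.

Violated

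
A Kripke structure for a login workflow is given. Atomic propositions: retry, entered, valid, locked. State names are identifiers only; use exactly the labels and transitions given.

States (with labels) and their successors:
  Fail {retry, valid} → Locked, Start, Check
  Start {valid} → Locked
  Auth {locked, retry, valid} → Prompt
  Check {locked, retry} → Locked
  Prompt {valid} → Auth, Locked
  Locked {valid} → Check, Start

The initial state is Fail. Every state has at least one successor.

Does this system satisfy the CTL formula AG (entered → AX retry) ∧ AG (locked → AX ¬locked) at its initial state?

States satisfying entered → AX retry: {Fail, Start, Auth, Check, Prompt, Locked}.
States satisfying AG (entered → AX retry): {Fail, Start, Auth, Check, Prompt, Locked}.
States satisfying locked → AX ¬locked: {Fail, Start, Auth, Check, Prompt, Locked}.
States satisfying AG (locked → AX ¬locked): {Fail, Start, Auth, Check, Prompt, Locked}.
States satisfying AG (entered → AX retry) ∧ AG (locked → AX ¬locked): {Fail, Start, Auth, Check, Prompt, Locked}.
Fail ∈ Sat(AG (entered → AX retry) ∧ AG (locked → AX ¬locked)).

Yes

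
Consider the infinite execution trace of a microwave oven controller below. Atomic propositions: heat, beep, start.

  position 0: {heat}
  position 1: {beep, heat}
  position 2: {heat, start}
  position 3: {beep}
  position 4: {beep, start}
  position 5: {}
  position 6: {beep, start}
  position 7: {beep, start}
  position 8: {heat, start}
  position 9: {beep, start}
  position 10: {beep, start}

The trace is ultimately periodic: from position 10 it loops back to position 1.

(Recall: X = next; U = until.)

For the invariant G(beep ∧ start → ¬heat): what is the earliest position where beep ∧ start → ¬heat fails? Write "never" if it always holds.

beep ∧ start → ¬heat holds at every position 0..10, and those are all the positions the trace ever visits, so the invariant G(beep ∧ start → ¬heat) is never violated.

never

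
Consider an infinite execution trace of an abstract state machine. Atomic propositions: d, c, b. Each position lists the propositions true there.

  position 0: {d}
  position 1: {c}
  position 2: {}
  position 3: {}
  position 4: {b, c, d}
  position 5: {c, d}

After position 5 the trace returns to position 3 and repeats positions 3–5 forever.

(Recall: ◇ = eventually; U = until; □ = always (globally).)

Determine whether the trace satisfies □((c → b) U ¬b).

(c → b) U ¬b holds at every position 0..5, and those are all positions ever visited, so □((c → b) U ¬b) holds.

Satisfied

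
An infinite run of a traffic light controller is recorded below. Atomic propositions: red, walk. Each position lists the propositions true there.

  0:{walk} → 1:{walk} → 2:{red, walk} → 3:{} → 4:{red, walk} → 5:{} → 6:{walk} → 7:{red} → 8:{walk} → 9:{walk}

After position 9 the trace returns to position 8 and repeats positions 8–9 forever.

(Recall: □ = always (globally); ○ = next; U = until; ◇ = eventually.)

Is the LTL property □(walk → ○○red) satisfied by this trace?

Does not hold

walk → ○○red must hold at every position from 0 onward. It fails at position 1, so □(walk → ○○red) is false.
Positions where walk holds: 0, 1, 2, 4, 6, 8, 9.
Check ○○red at each: 0→ok, 1→fails, 2→ok, 4→fails, 6→fails, 8→fails, 9→fails.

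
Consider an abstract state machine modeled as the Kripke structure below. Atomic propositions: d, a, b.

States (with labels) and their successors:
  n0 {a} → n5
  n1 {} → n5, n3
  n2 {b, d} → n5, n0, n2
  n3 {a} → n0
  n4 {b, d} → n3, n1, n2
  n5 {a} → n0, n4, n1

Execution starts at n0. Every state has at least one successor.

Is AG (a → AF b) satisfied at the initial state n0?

No

States satisfying a → AF b: {n1, n2, n4}.
States satisfying AG (a → AF b): ∅.
n0 is reachable from n0 and violates a → AF b, so AG fails at n0.
n0 ∉ Sat(AG (a → AF b)).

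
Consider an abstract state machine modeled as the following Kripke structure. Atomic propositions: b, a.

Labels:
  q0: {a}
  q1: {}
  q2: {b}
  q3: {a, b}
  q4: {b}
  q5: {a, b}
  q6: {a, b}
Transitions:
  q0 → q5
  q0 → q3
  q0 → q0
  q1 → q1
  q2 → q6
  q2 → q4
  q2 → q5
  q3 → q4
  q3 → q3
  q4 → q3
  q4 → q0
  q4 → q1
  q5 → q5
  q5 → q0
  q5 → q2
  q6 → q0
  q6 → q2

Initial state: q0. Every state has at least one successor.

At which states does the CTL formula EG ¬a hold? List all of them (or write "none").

{q1, q2, q4}

States satisfying ¬a: {q1, q2, q4}.
States satisfying EG ¬a: {q1, q2, q4}.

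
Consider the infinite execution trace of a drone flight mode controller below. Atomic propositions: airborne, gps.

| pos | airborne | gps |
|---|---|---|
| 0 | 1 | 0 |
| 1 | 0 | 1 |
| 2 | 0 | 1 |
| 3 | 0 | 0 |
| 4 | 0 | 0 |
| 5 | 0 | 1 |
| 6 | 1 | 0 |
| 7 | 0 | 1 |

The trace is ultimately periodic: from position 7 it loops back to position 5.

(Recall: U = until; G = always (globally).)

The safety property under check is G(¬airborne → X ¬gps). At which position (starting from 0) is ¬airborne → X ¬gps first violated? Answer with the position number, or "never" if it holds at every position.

1

Check ¬airborne → X ¬gps at each position in order: 0 ✓.
At position 1 the labels are {gps} and the next position 2 has {gps}, so ¬airborne → X ¬gps is false there. This is the first violation.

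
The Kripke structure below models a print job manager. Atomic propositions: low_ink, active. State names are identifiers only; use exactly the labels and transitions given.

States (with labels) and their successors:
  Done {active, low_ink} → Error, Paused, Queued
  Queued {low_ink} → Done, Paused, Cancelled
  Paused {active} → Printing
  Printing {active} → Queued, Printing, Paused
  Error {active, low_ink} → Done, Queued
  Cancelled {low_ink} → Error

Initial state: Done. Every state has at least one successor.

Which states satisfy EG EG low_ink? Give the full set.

States satisfying EG low_ink: {Done, Queued, Error, Cancelled}.
States satisfying EG EG low_ink: {Done, Queued, Error, Cancelled}.

{Done, Queued, Error, Cancelled}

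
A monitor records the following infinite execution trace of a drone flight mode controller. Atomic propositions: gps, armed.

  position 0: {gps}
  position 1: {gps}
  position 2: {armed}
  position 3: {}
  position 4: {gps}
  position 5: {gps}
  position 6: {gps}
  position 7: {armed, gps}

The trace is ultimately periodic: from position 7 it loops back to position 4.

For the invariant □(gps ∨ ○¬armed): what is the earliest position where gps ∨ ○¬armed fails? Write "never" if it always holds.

gps ∨ ○¬armed holds at every position 0..7, and those are all the positions the trace ever visits, so the invariant □(gps ∨ ○¬armed) is never violated.

never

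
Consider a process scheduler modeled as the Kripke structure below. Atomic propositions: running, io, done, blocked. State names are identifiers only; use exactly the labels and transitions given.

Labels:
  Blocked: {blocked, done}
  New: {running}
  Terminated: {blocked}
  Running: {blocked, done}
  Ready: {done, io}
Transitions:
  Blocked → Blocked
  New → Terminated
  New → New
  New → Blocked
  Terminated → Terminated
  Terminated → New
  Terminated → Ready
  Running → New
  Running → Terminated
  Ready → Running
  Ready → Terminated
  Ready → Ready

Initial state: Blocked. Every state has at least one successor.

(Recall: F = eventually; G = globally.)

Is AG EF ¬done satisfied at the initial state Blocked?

States satisfying EF ¬done: {New, Terminated, Running, Ready}.
States satisfying AG EF ¬done: ∅.
Blocked is reachable from Blocked and violates EF ¬done, so AG fails at Blocked.
Blocked ∉ Sat(AG EF ¬done).

No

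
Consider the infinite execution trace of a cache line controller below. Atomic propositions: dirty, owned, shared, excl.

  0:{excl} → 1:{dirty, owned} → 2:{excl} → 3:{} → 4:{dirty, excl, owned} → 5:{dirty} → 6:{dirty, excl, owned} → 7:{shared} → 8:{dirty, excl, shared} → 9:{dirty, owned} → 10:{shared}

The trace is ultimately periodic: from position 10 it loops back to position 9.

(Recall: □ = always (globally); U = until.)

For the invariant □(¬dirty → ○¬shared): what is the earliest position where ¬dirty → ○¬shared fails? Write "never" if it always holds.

Check ¬dirty → ○¬shared at each position in order: 0 ✓, 1 ✓, 2 ✓, 3 ✓, 4 ✓, 5 ✓, 6 ✓.
At position 7 the labels are {shared} and the next position 8 has {dirty, excl, shared}, so ¬dirty → ○¬shared is false there. This is the first violation.

7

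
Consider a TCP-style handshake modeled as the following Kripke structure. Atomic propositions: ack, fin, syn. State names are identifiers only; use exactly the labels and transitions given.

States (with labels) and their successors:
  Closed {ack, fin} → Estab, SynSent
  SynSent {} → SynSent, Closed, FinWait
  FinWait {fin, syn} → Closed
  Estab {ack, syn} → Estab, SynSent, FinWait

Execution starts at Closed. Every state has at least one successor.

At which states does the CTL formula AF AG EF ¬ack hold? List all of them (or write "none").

States satisfying AG EF ¬ack: {Closed, SynSent, FinWait, Estab}.
States satisfying AF AG EF ¬ack: {Closed, SynSent, FinWait, Estab}.

{Closed, SynSent, FinWait, Estab}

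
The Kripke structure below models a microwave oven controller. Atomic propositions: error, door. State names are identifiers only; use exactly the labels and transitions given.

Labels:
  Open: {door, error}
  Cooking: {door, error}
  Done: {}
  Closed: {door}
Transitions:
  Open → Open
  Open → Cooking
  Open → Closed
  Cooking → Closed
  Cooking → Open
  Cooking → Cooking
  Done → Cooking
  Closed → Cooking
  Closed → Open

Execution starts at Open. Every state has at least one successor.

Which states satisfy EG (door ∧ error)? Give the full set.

{Open, Cooking}

States satisfying door ∧ error: {Open, Cooking}.
States satisfying EG (door ∧ error): {Open, Cooking}.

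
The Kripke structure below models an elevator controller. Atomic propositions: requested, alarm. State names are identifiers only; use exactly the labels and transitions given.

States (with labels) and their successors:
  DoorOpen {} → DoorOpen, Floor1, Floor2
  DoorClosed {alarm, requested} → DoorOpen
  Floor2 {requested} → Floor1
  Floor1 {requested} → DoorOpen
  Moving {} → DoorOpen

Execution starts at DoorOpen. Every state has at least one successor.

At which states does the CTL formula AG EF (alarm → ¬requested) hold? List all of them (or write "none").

{DoorOpen, DoorClosed, Floor2, Floor1, Moving}

States satisfying EF (alarm → ¬requested): {DoorOpen, DoorClosed, Floor2, Floor1, Moving}.
States satisfying AG EF (alarm → ¬requested): {DoorOpen, DoorClosed, Floor2, Floor1, Moving}.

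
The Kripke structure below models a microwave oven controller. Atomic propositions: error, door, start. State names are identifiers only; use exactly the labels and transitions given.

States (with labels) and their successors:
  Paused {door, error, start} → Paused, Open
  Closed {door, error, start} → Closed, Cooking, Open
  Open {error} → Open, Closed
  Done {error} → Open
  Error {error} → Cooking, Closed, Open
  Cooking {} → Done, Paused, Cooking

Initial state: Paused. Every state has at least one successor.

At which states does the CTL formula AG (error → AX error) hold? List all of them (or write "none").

States satisfying error → AX error: {Paused, Open, Done, Cooking}.
States satisfying AG (error → AX error): ∅.

none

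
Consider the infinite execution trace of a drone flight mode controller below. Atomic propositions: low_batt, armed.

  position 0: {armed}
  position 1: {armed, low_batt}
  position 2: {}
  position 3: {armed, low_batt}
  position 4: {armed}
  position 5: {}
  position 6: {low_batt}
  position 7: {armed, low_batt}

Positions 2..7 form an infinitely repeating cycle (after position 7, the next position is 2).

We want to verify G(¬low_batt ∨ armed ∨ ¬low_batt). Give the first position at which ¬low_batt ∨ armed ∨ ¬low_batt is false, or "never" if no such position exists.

Check ¬low_batt ∨ armed ∨ ¬low_batt at each position in order: 0 ✓, 1 ✓, 2 ✓, 3 ✓, 4 ✓, 5 ✓.
At position 6 the labels are {low_batt}, so ¬low_batt ∨ armed ∨ ¬low_batt is false there. This is the first violation.

6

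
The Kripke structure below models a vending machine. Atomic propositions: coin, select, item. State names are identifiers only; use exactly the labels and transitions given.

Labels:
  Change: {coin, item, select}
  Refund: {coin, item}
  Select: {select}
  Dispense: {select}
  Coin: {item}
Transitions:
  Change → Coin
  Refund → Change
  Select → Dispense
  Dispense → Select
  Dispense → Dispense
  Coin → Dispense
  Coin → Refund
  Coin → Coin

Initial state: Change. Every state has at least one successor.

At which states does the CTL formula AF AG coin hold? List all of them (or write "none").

States satisfying AG coin: ∅.
States satisfying AF AG coin: ∅.

none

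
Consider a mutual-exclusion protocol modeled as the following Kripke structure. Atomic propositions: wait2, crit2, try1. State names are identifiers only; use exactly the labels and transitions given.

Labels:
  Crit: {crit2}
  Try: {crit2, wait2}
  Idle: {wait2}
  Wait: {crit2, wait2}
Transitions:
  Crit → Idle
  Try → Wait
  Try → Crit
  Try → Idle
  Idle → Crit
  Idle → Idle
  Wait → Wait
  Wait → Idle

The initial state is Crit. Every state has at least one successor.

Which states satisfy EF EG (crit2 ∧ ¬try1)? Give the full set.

{Try, Wait}

States satisfying EG (crit2 ∧ ¬try1): {Try, Wait}.
States satisfying EF EG (crit2 ∧ ¬try1): {Try, Wait}.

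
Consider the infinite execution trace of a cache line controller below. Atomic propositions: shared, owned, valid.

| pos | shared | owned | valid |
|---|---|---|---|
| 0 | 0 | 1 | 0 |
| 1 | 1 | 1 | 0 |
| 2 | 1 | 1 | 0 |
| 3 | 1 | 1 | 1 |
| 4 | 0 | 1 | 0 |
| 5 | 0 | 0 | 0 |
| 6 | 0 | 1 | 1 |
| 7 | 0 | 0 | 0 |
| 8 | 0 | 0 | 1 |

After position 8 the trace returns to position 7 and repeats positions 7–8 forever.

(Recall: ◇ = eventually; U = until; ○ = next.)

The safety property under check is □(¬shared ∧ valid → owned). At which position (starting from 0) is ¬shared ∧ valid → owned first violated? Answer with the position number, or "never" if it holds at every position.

Check ¬shared ∧ valid → owned at each position in order: 0 ✓, 1 ✓, 2 ✓, 3 ✓, 4 ✓, 5 ✓, 6 ✓, 7 ✓.
At position 8 the labels are {valid}, so ¬shared ∧ valid → owned is false there. This is the first violation.

8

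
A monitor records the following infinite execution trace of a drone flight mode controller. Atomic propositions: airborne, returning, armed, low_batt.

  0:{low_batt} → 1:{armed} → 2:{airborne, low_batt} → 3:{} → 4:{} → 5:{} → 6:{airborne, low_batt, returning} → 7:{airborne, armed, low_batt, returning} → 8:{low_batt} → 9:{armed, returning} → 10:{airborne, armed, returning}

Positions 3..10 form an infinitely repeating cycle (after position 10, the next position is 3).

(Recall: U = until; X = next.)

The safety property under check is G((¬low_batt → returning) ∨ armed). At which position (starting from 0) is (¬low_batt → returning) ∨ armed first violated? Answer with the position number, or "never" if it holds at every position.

3

Check (¬low_batt → returning) ∨ armed at each position in order: 0 ✓, 1 ✓, 2 ✓.
At position 3 the labels are {}, so (¬low_batt → returning) ∨ armed is false there. This is the first violation.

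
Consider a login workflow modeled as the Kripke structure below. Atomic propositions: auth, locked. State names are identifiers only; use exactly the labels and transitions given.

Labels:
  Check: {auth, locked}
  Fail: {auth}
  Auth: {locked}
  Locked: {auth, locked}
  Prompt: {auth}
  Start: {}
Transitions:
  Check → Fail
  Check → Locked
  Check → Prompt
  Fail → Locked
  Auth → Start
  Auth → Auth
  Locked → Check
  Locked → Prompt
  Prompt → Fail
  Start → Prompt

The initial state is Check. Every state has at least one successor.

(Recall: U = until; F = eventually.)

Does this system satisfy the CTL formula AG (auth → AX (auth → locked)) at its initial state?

States satisfying auth → AX (auth → locked): {Fail, Auth, Start}.
States satisfying AG (auth → AX (auth → locked)): ∅.
Check is reachable from Check and violates auth → AX (auth → locked), so AG fails at Check.
Check ∉ Sat(AG (auth → AX (auth → locked))).

Violated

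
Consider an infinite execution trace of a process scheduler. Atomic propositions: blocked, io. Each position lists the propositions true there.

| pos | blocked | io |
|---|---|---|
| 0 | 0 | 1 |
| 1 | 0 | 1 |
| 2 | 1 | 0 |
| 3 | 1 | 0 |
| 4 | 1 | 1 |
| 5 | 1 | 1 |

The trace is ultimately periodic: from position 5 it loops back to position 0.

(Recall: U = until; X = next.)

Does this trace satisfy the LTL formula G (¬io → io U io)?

¬io → io U io must hold at every position from 0 onward. It fails at position 2, so G (¬io → io U io) is false.
Positions where ¬io holds: 2, 3.
Check io U io at each: 2→fails, 3→fails.

Does not hold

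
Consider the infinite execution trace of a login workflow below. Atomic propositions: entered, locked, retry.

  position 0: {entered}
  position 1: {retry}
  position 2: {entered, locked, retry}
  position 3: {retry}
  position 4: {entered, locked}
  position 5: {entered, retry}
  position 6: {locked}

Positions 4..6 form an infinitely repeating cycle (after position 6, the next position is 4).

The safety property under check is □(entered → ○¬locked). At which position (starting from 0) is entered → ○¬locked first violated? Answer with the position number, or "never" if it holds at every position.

Check entered → ○¬locked at each position in order: 0 ✓, 1 ✓, 2 ✓, 3 ✓, 4 ✓.
At position 5 the labels are {entered, retry} and the next position 6 has {locked}, so entered → ○¬locked is false there. This is the first violation.

5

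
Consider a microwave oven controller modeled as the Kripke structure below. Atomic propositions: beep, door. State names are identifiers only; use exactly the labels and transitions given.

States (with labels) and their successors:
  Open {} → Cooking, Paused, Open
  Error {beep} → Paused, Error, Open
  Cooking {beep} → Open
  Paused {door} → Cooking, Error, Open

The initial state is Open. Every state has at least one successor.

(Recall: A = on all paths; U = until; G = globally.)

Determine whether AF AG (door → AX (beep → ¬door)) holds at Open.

Holds

States satisfying AG (door → AX (beep → ¬door)): {Open, Error, Cooking, Paused}.
States satisfying AF AG (door → AX (beep → ¬door)): {Open, Error, Cooking, Paused}.
Open ∈ Sat(AF AG (door → AX (beep → ¬door))).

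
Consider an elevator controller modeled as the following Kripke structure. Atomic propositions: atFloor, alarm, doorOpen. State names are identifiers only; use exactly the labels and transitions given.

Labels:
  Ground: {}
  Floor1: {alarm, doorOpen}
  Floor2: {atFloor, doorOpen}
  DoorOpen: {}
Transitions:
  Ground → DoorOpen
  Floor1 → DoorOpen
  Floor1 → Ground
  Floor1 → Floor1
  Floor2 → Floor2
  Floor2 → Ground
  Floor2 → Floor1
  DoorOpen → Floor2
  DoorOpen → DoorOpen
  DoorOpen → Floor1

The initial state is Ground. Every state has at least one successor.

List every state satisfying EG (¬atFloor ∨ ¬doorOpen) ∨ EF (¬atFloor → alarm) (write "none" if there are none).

{Ground, Floor1, Floor2, DoorOpen}

States satisfying ¬atFloor ∨ ¬doorOpen: {Ground, Floor1, DoorOpen}.
States satisfying EG (¬atFloor ∨ ¬doorOpen): {Ground, Floor1, DoorOpen}.
States satisfying ¬atFloor → alarm: {Floor1, Floor2}.
States satisfying EF (¬atFloor → alarm): {Ground, Floor1, Floor2, DoorOpen}.
States satisfying EG (¬atFloor ∨ ¬doorOpen) ∨ EF (¬atFloor → alarm): {Ground, Floor1, Floor2, DoorOpen}.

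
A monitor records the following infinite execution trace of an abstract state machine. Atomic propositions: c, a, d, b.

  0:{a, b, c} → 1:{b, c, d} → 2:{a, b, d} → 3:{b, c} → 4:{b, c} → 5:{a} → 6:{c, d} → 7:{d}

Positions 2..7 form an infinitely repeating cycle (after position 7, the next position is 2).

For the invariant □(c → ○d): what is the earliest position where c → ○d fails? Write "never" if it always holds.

3

Check c → ○d at each position in order: 0 ✓, 1 ✓, 2 ✓.
At position 3 the labels are {b, c} and the next position 4 has {b, c}, so c → ○d is false there. This is the first violation.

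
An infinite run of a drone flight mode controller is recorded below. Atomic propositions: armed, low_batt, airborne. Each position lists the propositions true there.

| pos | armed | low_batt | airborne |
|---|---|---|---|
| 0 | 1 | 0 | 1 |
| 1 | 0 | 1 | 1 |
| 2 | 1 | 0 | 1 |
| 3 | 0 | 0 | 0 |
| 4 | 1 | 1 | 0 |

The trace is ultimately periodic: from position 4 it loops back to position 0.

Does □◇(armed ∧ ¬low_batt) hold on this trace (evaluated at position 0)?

◇(armed ∧ ¬low_batt) holds at every position 0..4, and those are all positions ever visited, so □◇(armed ∧ ¬low_batt) holds.

Yes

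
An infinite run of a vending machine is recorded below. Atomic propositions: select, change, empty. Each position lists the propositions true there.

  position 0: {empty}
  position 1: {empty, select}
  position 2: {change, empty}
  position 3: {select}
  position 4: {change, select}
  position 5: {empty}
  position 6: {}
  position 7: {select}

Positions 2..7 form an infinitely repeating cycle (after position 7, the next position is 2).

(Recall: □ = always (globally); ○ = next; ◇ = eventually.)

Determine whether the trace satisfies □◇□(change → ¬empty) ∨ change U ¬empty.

◇□(change → ¬empty) must hold at every position from 0 onward. It fails at position 0, so □◇□(change → ¬empty) is false.
Walking from position 0: at position 0, ¬empty has not yet held and change fails, so change U ¬empty is false.
At position 0: □◇□(change → ¬empty) is false; change U ¬empty is false; so □◇□(change → ¬empty) ∨ change U ¬empty is false.

Violated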